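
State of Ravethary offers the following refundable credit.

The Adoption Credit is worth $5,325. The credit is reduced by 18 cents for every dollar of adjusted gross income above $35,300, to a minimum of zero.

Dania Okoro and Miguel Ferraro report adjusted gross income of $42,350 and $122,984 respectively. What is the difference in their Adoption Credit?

Dania ($42,350): Adoption Credit: 18% of the $7,050 excess over $35,300 is $1,269; credit = $5,325 − $1,269 = $4,056.
Miguel ($122,984): Adoption Credit: 18% of the $87,684 excess over $35,300 is $15,783.12 ≥ base, so the credit is $0.
Difference: |$4,056 − $0| = $4,056.

$4,056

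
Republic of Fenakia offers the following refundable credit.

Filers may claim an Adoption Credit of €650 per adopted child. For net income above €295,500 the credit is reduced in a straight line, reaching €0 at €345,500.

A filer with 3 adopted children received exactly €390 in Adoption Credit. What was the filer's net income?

€335,500

Full credit = 3 × €650 = €1,950.
€390 is 390/1,950 of the full €1,950, so 1,560/1,950 of the €50,000 range has been used: income = €295,500 + €50,000 × 1,560/1,950 = €335,500.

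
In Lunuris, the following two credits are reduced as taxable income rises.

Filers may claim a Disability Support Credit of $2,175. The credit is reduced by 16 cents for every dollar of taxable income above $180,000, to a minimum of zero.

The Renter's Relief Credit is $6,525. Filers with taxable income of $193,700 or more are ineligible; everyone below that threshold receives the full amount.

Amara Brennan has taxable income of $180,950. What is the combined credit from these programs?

$8,548

Disability Support Credit: 16% of the $950 excess over $180,000 is $152; credit = $2,175 − $152 = $2,023.
Renter's Relief Credit: $180,950 is below the $193,700 cutoff, so the full $6,525 applies.
Total: $2,023 + $6,525 = $8,548.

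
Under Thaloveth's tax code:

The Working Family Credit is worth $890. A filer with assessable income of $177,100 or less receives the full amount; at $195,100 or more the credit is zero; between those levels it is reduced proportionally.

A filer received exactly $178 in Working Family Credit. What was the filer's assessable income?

$178 is 178/890 of the full $890, so 712/890 of the $18,000 range has been used: income = $177,100 + $18,000 × 712/890 = $191,500.

$191,500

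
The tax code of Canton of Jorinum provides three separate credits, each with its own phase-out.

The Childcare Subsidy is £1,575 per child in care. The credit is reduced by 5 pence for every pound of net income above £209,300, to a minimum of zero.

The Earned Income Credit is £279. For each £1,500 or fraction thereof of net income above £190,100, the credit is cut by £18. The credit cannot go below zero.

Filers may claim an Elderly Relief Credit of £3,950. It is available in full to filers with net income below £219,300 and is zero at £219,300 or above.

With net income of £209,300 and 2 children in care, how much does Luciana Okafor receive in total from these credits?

Childcare Subsidy: base = 2 × £1,575 = £3,150. £209,300 is at or below the £209,300 threshold, so the full £3,150 applies.
Earned Income Credit: income exceeds £190,100 by £19,200, which is 13 full-or-partial £1,500 increments; reduction = 13 × £18 = £234, leaving £45.
Elderly Relief Credit: £209,300 is below the £219,300 cutoff, so the full £3,950 applies.
Total: £3,150 + £45 + £3,950 = £7,145.

£7,145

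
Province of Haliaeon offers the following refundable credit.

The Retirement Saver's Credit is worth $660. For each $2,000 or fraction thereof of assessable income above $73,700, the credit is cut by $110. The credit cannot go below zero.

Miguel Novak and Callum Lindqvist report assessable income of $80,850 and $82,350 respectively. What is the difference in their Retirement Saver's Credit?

$110

Miguel ($80,850): Retirement Saver's Credit: income exceeds $73,700 by $7,150, which is 4 full-or-partial $2,000 increments; reduction = 4 × $110 = $440, leaving $220.
Callum ($82,350): Retirement Saver's Credit: income exceeds $73,700 by $8,650, which is 5 full-or-partial $2,000 increments; reduction = 5 × $110 = $550, leaving $110.
Difference: |$220 − $110| = $110.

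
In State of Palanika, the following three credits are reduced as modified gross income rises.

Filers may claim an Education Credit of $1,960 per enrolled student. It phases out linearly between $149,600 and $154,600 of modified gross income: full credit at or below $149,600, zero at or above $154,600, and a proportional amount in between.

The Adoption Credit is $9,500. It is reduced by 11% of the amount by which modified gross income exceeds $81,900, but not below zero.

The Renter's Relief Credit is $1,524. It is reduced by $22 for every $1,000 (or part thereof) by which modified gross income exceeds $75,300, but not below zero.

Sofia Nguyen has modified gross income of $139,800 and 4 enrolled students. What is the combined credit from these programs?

$11,065

Education Credit: base = 4 × $1,960 = $7,840. $139,800 is at or below the $149,600 threshold, so the full $7,840 applies.
Adoption Credit: 11% of the $57,900 excess over $81,900 is $6,369; credit = $9,500 − $6,369 = $3,131.
Renter's Relief Credit: income exceeds $75,300 by $64,500, which is 65 full-or-partial $1,000 increments; reduction = 65 × $22 = $1,430, leaving $94.
Total: $7,840 + $3,131 + $94 = $11,065.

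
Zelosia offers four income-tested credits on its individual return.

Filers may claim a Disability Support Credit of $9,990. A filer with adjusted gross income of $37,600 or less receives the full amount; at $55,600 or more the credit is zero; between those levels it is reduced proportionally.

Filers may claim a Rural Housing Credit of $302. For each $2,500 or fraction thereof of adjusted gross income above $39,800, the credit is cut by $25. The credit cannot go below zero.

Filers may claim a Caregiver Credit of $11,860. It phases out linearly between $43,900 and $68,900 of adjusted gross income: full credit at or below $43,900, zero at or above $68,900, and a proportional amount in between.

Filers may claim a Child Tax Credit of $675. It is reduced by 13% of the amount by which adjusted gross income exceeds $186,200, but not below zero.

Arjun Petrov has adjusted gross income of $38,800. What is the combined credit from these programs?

Disability Support Credit: $38,800 is $1,200 into a $18,000 phase-out range, leaving 16,800/18,000 of the credit: $9,990 × 16,800/18,000 = $9,324.
Rural Housing Credit: $38,800 is at or below the $39,800 threshold, so the full $302 applies.
Caregiver Credit: $38,800 is at or below the $43,900 threshold, so the full $11,860 applies.
Child Tax Credit: $38,800 is at or below the $186,200 threshold, so the full $675 applies.
Total: $9,324 + $302 + $11,860 + $675 = $22,161.

$22,161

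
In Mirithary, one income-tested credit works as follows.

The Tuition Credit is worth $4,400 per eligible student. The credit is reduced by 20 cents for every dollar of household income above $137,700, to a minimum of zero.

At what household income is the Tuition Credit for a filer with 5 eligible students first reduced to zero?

Full credit = 5 × $4,400 = $22,000.
The credit falls by 20% of each dollar above $137,700, so it reaches zero when the excess is $22,000 / 20% = $110,000: income = $137,700 + $110,000 = $247,700.

$247,700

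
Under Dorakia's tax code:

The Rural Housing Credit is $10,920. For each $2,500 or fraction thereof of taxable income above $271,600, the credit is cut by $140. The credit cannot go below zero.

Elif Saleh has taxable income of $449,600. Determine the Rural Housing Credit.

Rural Housing Credit: income exceeds $271,600 by $178,000, which is 72 full-or-partial $2,500 increments; reduction = 72 × $140 = $10,080, leaving $840.

$840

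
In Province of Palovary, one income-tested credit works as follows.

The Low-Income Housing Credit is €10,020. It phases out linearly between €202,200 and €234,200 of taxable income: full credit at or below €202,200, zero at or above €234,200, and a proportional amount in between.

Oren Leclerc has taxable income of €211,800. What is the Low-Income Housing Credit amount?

Low-Income Housing Credit: €211,800 is €9,600 into a €32,000 phase-out range, leaving 22,400/32,000 of the credit: €10,020 × 22,400/32,000 = €7,014.

€7,014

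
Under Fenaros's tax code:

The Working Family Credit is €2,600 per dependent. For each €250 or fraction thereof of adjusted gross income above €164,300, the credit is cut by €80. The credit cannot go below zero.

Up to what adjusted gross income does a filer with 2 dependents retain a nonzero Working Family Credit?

Full credit = 2 × €2,600 = €5,200.
After 64 increments the reduction is 64 × €80 = €5,120, leaving €80; one more increment wipes it out. Increment 64 ends at excess 64 × €250 = €16,000, so the highest qualifying income is €164,300 + €16,000 = €180,300.

€180,300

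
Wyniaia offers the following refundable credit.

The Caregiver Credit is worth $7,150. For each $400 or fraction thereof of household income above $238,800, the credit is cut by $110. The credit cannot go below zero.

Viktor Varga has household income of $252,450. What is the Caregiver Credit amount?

$3,300

Caregiver Credit: income exceeds $238,800 by $13,650, which is 35 full-or-partial $400 increments; reduction = 35 × $110 = $3,850, leaving $3,300.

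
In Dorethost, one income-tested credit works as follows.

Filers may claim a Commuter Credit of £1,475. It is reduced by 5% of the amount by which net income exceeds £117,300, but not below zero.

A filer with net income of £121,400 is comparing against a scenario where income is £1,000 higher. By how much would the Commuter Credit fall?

£50

At £121,400 — 5% of the £4,100 excess over £117,300 is £205; credit = £1,475 − £205 = £1,270.
At £122,400 — 5% of the £5,100 excess over £117,300 is £255; credit = £1,475 − £255 = £1,220.
Lost: £1,270 − £1,220 = £50.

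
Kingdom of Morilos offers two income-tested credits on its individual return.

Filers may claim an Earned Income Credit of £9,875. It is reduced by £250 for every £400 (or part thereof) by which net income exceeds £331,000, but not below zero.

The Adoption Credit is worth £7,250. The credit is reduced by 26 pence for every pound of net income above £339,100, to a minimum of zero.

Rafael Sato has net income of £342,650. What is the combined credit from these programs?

Earned Income Credit: income exceeds £331,000 by £11,650, which is 30 full-or-partial £400 increments; reduction = 30 × £250 = £7,500, leaving £2,375.
Adoption Credit: 26% of the £3,550 excess over £339,100 is £923; credit = £7,250 − £923 = £6,327.
Total: £2,375 + £6,327 = £8,702.

£8,702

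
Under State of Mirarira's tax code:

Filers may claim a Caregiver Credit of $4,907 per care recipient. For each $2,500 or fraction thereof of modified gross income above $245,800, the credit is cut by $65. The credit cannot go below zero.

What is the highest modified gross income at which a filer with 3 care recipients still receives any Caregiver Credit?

$810,800

Full credit = 3 × $4,907 = $14,721.
After 226 increments the reduction is 226 × $65 = $14,690, leaving $31; one more increment wipes it out. Increment 226 ends at excess 226 × $2,500 = $565,000, so the highest qualifying income is $245,800 + $565,000 = $810,800.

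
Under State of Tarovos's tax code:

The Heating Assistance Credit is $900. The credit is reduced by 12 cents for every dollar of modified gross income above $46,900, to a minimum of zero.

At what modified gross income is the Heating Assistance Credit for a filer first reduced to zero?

$54,400

The credit falls by 12% of each dollar above $46,900, so it reaches zero when the excess is $900 / 12% = $7,500: income = $46,900 + $7,500 = $54,400.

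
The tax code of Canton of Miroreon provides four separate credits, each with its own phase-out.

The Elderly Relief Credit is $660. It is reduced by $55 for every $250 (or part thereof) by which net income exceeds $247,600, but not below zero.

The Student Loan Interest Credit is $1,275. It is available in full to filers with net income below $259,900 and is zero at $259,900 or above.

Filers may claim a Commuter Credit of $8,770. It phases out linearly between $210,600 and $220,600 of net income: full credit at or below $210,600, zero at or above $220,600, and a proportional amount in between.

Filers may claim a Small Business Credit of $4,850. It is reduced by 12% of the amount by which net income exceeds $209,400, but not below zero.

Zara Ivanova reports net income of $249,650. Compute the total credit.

$1,460

Elderly Relief Credit: income exceeds $247,600 by $2,050, which is 9 full-or-partial $250 increments; reduction = 9 × $55 = $495, leaving $165.
Student Loan Interest Credit: $249,650 is below the $259,900 cutoff, so the full $1,275 applies.
Commuter Credit: $249,650 is at or above $220,600, so the credit is $0.
Small Business Credit: 12% of the $40,250 excess over $209,400 is $4,830; credit = $4,850 − $4,830 = $20.
Total: $165 + $1,275 + $0 + $20 = $1,460.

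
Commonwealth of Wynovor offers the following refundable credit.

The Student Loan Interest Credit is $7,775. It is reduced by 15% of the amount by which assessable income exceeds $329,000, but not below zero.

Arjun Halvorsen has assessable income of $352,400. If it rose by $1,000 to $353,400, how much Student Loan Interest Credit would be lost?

$150

At $352,400 — 15% of the $23,400 excess over $329,000 is $3,510; credit = $7,775 − $3,510 = $4,265.
At $353,400 — 15% of the $24,400 excess over $329,000 is $3,660; credit = $7,775 − $3,660 = $4,115.
Lost: $4,265 − $4,115 = $150.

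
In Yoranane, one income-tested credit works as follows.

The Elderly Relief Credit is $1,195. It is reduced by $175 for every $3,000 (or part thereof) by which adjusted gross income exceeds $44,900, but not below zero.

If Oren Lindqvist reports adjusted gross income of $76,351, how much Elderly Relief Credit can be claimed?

$0

Elderly Relief Credit: income exceeds $44,900 by $31,451 → 11 increments × $175 = $1,925 ≥ base, so the credit is $0.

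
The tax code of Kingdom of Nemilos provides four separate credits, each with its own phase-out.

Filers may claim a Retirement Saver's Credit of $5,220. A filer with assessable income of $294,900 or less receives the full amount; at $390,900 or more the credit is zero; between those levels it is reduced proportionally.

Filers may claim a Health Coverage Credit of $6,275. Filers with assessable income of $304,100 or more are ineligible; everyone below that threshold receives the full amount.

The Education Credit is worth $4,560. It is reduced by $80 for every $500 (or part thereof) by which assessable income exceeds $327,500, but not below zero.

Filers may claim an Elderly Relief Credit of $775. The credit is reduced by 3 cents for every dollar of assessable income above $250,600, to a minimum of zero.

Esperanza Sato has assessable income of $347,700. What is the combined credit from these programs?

$3,629

Retirement Saver's Credit: $347,700 is $52,800 into a $96,000 phase-out range, leaving 43,200/96,000 of the credit: $5,220 × 43,200/96,000 = $2,349.
Health Coverage Credit: $347,700 meets or exceeds the $304,100 cutoff, so the credit is $0.
Education Credit: income exceeds $327,500 by $20,200, which is 41 full-or-partial $500 increments; reduction = 41 × $80 = $3,280, leaving $1,280.
Elderly Relief Credit: 3% of the $97,100 excess over $250,600 is $2,913 ≥ base, so the credit is $0.
Total: $2,349 + $0 + $1,280 + $0 = $3,629.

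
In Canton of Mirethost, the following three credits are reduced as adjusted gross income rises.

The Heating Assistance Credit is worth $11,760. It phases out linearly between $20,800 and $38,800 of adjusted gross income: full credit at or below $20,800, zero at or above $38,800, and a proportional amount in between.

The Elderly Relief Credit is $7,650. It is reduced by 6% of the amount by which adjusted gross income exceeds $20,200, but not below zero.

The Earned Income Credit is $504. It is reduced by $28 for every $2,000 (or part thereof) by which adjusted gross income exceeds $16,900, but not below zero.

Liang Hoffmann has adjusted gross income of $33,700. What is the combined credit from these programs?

Heating Assistance Credit: $33,700 is $12,900 into a $18,000 phase-out range, leaving 5,100/18,000 of the credit: $11,760 × 5,100/18,000 = $3,332.
Elderly Relief Credit: 6% of the $13,500 excess over $20,200 is $810; credit = $7,650 − $810 = $6,840.
Earned Income Credit: income exceeds $16,900 by $16,800, which is 9 full-or-partial $2,000 increments; reduction = 9 × $28 = $252, leaving $252.
Total: $3,332 + $6,840 + $252 = $10,424.

$10,424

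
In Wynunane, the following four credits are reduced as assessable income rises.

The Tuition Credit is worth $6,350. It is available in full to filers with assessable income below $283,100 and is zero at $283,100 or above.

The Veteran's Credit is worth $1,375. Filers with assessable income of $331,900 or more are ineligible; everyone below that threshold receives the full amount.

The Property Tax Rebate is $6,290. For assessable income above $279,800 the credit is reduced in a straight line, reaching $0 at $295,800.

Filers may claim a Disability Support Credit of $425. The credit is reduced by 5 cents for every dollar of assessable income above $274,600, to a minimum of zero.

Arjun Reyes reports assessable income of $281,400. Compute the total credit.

Tuition Credit: $281,400 is below the $283,100 cutoff, so the full $6,350 applies.
Veteran's Credit: $281,400 is below the $331,900 cutoff, so the full $1,375 applies.
Property Tax Rebate: $281,400 is $1,600 into a $16,000 phase-out range, leaving 14,400/16,000 of the credit: $6,290 × 14,400/16,000 = $5,661.
Disability Support Credit: 5% of the $6,800 excess over $274,600 is $340; credit = $425 − $340 = $85.
Total: $6,350 + $1,375 + $5,661 + $85 = $13,471.

$13,471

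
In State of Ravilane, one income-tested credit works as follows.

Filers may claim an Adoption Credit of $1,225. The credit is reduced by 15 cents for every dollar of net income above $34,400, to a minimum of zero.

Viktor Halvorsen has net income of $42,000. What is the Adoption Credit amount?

Adoption Credit: 15% of the $7,600 excess over $34,400 is $1,140; credit = $1,225 − $1,140 = $85.

$85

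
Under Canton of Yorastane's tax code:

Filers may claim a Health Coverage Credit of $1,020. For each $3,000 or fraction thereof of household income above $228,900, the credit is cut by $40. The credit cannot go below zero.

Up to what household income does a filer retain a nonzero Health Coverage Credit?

$303,900

After 25 increments the reduction is 25 × $40 = $1,000, leaving $20; one more increment wipes it out. Increment 25 ends at excess 25 × $3,000 = $75,000, so the highest qualifying income is $228,900 + $75,000 = $303,900.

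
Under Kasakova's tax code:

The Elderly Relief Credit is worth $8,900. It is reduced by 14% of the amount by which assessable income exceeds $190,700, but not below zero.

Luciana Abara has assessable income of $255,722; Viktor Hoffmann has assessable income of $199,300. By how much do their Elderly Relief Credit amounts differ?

$7,696

Luciana ($255,722): Elderly Relief Credit: 14% of the $65,022 excess over $190,700 is $9,103.08 ≥ base, so the credit is $0.
Viktor ($199,300): Elderly Relief Credit: 14% of the $8,600 excess over $190,700 is $1,204; credit = $8,900 − $1,204 = $7,696.
Difference: |$0 − $7,696| = $7,696.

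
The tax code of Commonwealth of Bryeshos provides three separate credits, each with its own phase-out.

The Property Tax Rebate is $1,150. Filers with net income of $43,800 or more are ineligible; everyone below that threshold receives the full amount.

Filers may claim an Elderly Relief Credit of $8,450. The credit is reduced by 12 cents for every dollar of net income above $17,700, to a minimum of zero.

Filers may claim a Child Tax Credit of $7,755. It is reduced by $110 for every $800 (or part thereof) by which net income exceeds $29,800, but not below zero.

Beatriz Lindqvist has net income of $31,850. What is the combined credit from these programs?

$15,327

Property Tax Rebate: $31,850 is below the $43,800 cutoff, so the full $1,150 applies.
Elderly Relief Credit: 12% of the $14,150 excess over $17,700 is $1,698; credit = $8,450 − $1,698 = $6,752.
Child Tax Credit: income exceeds $29,800 by $2,050, which is 3 full-or-partial $800 increments; reduction = 3 × $110 = $330, leaving $7,425.
Total: $1,150 + $6,752 + $7,425 = $15,327.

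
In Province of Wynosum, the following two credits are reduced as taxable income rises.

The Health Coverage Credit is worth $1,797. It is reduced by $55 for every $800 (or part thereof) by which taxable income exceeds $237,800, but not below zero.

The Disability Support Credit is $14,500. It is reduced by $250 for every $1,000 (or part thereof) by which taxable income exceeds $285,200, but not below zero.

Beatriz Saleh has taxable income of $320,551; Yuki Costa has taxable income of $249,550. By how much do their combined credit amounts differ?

$9,972

Beatriz ($320,551): Health Coverage Credit: income exceeds $237,800 by $82,751 → 104 increments × $55 = $5,720 ≥ base, so the credit is $0. Disability Support Credit: income exceeds $285,200 by $35,351, which is 36 full-or-partial $1,000 increments; reduction = 36 × $250 = $9,000, leaving $5,500. total $0 + $5,500 = $5,500
Yuki ($249,550): Health Coverage Credit: income exceeds $237,800 by $11,750, which is 15 full-or-partial $800 increments; reduction = 15 × $55 = $825, leaving $972. Disability Support Credit: $249,550 is at or below the $285,200 threshold, so the full $14,500 applies. total $972 + $14,500 = $15,472
Difference: |$5,500 − $15,472| = $9,972.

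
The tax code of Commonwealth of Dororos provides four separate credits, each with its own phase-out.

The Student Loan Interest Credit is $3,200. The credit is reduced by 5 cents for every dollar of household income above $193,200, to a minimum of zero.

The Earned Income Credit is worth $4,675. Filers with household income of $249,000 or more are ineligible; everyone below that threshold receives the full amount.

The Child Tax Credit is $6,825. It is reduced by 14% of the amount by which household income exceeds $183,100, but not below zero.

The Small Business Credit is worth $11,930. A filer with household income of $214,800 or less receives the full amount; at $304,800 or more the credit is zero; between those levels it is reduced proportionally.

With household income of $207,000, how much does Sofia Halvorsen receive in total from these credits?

Student Loan Interest Credit: 5% of the $13,800 excess over $193,200 is $690; credit = $3,200 − $690 = $2,510.
Earned Income Credit: $207,000 is below the $249,000 cutoff, so the full $4,675 applies.
Child Tax Credit: 14% of the $23,900 excess over $183,100 is $3,346; credit = $6,825 − $3,346 = $3,479.
Small Business Credit: $207,000 is at or below the $214,800 threshold, so the full $11,930 applies.
Total: $2,510 + $4,675 + $3,479 + $11,930 = $22,594.

$22,594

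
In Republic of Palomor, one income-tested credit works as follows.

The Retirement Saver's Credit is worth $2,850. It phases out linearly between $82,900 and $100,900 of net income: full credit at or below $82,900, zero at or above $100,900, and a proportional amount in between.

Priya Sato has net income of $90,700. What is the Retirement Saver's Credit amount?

$1,615

Retirement Saver's Credit: $90,700 is $7,800 into a $18,000 phase-out range, leaving 10,200/18,000 of the credit: $2,850 × 10,200/18,000 = $1,615.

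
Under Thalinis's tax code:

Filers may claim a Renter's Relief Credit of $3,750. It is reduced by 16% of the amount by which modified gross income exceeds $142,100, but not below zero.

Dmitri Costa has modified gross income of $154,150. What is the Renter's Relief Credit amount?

$1,822

Renter's Relief Credit: 16% of the $12,050 excess over $142,100 is $1,928; credit = $3,750 − $1,928 = $1,822.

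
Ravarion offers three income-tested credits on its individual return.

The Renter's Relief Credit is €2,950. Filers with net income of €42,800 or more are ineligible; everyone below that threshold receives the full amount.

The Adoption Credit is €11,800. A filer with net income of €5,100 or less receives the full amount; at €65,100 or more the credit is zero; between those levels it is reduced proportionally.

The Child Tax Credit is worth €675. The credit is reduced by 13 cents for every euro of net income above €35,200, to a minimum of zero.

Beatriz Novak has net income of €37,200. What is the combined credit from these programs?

€8,852

Renter's Relief Credit: €37,200 is below the €42,800 cutoff, so the full €2,950 applies.
Adoption Credit: €37,200 is €32,100 into a €60,000 phase-out range, leaving 27,900/60,000 of the credit: €11,800 × 27,900/60,000 = €5,487.
Child Tax Credit: 13% of the €2,000 excess over €35,200 is €260; credit = €675 − €260 = €415.
Total: €2,950 + €5,487 + €415 = €8,852.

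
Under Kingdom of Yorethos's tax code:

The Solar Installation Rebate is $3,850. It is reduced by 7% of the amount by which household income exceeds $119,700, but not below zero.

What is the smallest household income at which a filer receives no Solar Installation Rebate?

$174,700

The credit falls by 7% of each dollar above $119,700, so it reaches zero when the excess is $3,850 / 7% = $55,000: income = $119,700 + $55,000 = $174,700.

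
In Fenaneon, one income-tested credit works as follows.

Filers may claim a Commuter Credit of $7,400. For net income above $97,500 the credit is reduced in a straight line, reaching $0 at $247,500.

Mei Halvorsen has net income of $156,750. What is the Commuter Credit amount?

Commuter Credit: $156,750 is $59,250 into a $150,000 phase-out range, leaving 90,750/150,000 of the credit: $7,400 × 90,750/150,000 = $4,477.

$4,477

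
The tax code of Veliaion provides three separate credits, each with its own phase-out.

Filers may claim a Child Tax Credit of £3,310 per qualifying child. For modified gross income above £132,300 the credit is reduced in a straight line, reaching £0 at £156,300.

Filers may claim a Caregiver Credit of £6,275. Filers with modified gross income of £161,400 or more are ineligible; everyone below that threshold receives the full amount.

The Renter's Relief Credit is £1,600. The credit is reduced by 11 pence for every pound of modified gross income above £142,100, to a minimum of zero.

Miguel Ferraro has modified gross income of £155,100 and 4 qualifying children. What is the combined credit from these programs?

Child Tax Credit: base = 4 × £3,310 = £13,240. £155,100 is £22,800 into a £24,000 phase-out range, leaving 1,200/24,000 of the credit: £13,240 × 1,200/24,000 = £662.
Caregiver Credit: £155,100 is below the £161,400 cutoff, so the full £6,275 applies.
Renter's Relief Credit: 11% of the £13,000 excess over £142,100 is £1,430; credit = £1,600 − £1,430 = £170.
Total: £662 + £6,275 + £170 = £7,107.

£7,107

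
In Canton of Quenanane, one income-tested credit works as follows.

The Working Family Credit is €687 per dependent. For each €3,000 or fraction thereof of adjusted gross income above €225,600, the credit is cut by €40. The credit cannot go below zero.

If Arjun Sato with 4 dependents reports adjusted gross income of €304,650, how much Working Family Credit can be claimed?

€1,668

Working Family Credit: base = 4 × €687 = €2,748. income exceeds €225,600 by €79,050, which is 27 full-or-partial €3,000 increments; reduction = 27 × €40 = €1,080, leaving €1,668.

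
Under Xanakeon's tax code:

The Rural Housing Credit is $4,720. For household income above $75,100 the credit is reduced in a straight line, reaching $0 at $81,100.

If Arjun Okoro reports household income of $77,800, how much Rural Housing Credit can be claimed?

Rural Housing Credit: $77,800 is $2,700 into a $6,000 phase-out range, leaving 3,300/6,000 of the credit: $4,720 × 3,300/6,000 = $2,596.

$2,596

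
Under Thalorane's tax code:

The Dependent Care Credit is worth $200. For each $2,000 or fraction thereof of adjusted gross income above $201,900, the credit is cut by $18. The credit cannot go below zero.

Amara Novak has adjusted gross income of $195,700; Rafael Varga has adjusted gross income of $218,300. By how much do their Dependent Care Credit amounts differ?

$162

Amara ($195,700): Dependent Care Credit: $195,700 is at or below the $201,900 threshold, so the full $200 applies.
Rafael ($218,300): Dependent Care Credit: income exceeds $201,900 by $16,400, which is 9 full-or-partial $2,000 increments; reduction = 9 × $18 = $162, leaving $38.
Difference: |$200 − $38| = $162.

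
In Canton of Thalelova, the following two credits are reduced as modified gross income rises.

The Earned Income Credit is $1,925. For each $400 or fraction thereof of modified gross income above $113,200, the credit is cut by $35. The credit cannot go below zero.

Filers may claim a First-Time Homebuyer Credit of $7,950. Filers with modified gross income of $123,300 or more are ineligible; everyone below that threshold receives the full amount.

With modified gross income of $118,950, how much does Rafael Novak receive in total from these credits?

Earned Income Credit: income exceeds $113,200 by $5,750, which is 15 full-or-partial $400 increments; reduction = 15 × $35 = $525, leaving $1,400.
First-Time Homebuyer Credit: $118,950 is below the $123,300 cutoff, so the full $7,950 applies.
Total: $1,400 + $7,950 = $9,350.

$9,350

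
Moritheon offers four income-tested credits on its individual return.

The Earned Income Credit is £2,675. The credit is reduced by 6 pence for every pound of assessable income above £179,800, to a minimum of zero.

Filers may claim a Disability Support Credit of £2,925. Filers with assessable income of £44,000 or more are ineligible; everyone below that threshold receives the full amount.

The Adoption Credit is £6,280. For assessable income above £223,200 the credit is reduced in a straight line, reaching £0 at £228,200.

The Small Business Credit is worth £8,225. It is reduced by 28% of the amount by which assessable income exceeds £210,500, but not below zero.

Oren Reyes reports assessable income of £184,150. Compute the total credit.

Earned Income Credit: 6% of the £4,350 excess over £179,800 is £261; credit = £2,675 − £261 = £2,414.
Disability Support Credit: £184,150 meets or exceeds the £44,000 cutoff, so the credit is £0.
Adoption Credit: £184,150 is at or below the £223,200 threshold, so the full £6,280 applies.
Small Business Credit: £184,150 is at or below the £210,500 threshold, so the full £8,225 applies.
Total: £2,414 + £0 + £6,280 + £8,225 = £16,919.

£16,919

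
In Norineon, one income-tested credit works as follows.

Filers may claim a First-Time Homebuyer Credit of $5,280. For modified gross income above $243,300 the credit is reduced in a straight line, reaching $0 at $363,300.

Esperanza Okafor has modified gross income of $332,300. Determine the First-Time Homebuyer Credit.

First-Time Homebuyer Credit: $332,300 is $89,000 into a $120,000 phase-out range, leaving 31,000/120,000 of the credit: $5,280 × 31,000/120,000 = $1,364.

$1,364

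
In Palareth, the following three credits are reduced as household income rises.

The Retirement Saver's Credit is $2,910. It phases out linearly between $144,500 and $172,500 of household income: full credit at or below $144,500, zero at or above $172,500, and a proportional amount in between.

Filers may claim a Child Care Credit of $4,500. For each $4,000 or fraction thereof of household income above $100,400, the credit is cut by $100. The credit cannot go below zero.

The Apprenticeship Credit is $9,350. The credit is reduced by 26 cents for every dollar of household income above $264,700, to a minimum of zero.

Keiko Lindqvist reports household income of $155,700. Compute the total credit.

Retirement Saver's Credit: $155,700 is $11,200 into a $28,000 phase-out range, leaving 16,800/28,000 of the credit: $2,910 × 16,800/28,000 = $1,746.
Child Care Credit: income exceeds $100,400 by $55,300, which is 14 full-or-partial $4,000 increments; reduction = 14 × $100 = $1,400, leaving $3,100.
Apprenticeship Credit: $155,700 is at or below the $264,700 threshold, so the full $9,350 applies.
Total: $1,746 + $3,100 + $9,350 = $14,196.

$14,196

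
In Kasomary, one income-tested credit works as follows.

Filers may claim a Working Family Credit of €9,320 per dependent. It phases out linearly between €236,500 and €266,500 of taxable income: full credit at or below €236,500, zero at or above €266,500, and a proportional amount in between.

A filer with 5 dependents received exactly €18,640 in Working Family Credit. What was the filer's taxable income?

€254,500

Full credit = 5 × €9,320 = €46,600.
€18,640 is 18,640/46,600 of the full €46,600, so 27,960/46,600 of the €30,000 range has been used: income = €236,500 + €30,000 × 27,960/46,600 = €254,500.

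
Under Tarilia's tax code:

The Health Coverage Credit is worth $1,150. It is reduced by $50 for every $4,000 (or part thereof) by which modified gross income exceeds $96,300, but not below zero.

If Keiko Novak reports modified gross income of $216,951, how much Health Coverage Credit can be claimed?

$0

Health Coverage Credit: income exceeds $96,300 by $120,651 → 31 increments × $50 = $1,550 ≥ base, so the credit is $0.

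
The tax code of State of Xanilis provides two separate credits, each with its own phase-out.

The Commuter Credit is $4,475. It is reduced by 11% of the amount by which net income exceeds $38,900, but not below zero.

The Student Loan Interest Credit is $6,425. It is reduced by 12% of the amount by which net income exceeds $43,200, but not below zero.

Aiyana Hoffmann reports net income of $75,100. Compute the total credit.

Commuter Credit: 11% of the $36,200 excess over $38,900 is $3,982; credit = $4,475 − $3,982 = $493.
Student Loan Interest Credit: 12% of the $31,900 excess over $43,200 is $3,828; credit = $6,425 − $3,828 = $2,597.
Total: $493 + $2,597 = $3,090.

$3,090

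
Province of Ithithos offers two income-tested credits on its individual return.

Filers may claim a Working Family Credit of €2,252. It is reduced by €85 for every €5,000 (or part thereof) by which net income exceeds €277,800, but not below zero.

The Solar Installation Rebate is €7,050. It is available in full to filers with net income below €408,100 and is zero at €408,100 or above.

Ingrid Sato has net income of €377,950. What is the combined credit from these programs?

Working Family Credit: income exceeds €277,800 by €100,150, which is 21 full-or-partial €5,000 increments; reduction = 21 × €85 = €1,785, leaving €467.
Solar Installation Rebate: €377,950 is below the €408,100 cutoff, so the full €7,050 applies.
Total: €467 + €7,050 = €7,517.

€7,517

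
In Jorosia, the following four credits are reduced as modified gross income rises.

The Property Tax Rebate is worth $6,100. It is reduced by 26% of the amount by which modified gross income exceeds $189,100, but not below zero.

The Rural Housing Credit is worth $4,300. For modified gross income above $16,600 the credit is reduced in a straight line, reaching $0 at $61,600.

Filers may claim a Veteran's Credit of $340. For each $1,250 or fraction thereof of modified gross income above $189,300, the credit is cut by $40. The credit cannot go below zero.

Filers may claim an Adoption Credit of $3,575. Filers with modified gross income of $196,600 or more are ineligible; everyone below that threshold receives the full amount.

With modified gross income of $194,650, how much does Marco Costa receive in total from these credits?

Property Tax Rebate: 26% of the $5,550 excess over $189,100 is $1,443; credit = $6,100 − $1,443 = $4,657.
Rural Housing Credit: $194,650 is at or above $61,600, so the credit is $0.
Veteran's Credit: income exceeds $189,300 by $5,350, which is 5 full-or-partial $1,250 increments; reduction = 5 × $40 = $200, leaving $140.
Adoption Credit: $194,650 is below the $196,600 cutoff, so the full $3,575 applies.
Total: $4,657 + $0 + $140 + $3,575 = $8,372.

$8,372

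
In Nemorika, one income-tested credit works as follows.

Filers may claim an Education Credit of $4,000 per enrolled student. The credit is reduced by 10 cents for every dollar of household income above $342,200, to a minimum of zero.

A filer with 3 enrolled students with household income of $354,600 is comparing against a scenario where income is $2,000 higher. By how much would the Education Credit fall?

$200

At $354,600 — base = 3 × $4,000 = $12,000. 10% of the $12,400 excess over $342,200 is $1,240; credit = $12,000 − $1,240 = $10,760.
At $356,600 — base = 3 × $4,000 = $12,000. 10% of the $14,400 excess over $342,200 is $1,440; credit = $12,000 − $1,440 = $10,560.
Lost: $10,760 − $10,560 = $200.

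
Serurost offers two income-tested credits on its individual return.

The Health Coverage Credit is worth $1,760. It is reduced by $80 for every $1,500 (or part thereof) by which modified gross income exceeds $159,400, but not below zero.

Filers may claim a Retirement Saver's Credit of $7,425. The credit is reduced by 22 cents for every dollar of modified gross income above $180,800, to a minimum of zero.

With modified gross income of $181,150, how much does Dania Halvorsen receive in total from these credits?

Health Coverage Credit: income exceeds $159,400 by $21,750, which is 15 full-or-partial $1,500 increments; reduction = 15 × $80 = $1,200, leaving $560.
Retirement Saver's Credit: 22% of the $350 excess over $180,800 is $77; credit = $7,425 − $77 = $7,348.
Total: $560 + $7,348 = $7,908.

$7,908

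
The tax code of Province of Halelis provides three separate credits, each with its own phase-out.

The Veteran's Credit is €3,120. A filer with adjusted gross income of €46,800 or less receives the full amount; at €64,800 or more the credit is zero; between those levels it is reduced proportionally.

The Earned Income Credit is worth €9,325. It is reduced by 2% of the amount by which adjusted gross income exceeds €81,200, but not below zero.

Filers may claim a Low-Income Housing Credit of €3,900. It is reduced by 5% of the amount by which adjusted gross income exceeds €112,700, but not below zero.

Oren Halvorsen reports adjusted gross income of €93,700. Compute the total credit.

Veteran's Credit: €93,700 is at or above €64,800, so the credit is €0.
Earned Income Credit: 2% of the €12,500 excess over €81,200 is €250; credit = €9,325 − €250 = €9,075.
Low-Income Housing Credit: €93,700 is at or below the €112,700 threshold, so the full €3,900 applies.
Total: €0 + €9,075 + €3,900 = €12,975.

€12,975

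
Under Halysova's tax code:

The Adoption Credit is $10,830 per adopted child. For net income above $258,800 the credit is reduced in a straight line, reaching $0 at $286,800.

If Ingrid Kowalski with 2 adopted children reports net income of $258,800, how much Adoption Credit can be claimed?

Adoption Credit: base = 2 × $10,830 = $21,660. $258,800 is at or below the $258,800 threshold, so the full $21,660 applies.

$21,660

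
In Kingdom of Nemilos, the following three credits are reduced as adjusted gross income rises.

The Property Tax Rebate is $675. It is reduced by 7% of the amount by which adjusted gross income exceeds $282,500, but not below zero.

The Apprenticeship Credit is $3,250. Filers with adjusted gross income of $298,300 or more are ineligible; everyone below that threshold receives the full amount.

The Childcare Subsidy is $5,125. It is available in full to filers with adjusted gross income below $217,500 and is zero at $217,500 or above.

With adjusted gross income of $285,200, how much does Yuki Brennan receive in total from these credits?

$3,736

Property Tax Rebate: 7% of the $2,700 excess over $282,500 is $189; credit = $675 − $189 = $486.
Apprenticeship Credit: $285,200 is below the $298,300 cutoff, so the full $3,250 applies.
Childcare Subsidy: $285,200 meets or exceeds the $217,500 cutoff, so the credit is $0.
Total: $486 + $3,250 + $0 = $3,736.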